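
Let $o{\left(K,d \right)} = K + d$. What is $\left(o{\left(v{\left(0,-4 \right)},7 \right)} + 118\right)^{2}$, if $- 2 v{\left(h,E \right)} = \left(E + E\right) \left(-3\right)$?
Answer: $12769$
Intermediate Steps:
$v{\left(h,E \right)} = 3 E$ ($v{\left(h,E \right)} = - \frac{\left(E + E\right) \left(-3\right)}{2} = - \frac{2 E \left(-3\right)}{2} = - \frac{\left(-6\right) E}{2} = 3 E$)
$\left(o{\left(v{\left(0,-4 \right)},7 \right)} + 118\right)^{2} = \left(\left(3 \left(-4\right) + 7\right) + 118\right)^{2} = \left(\left(-12 + 7\right) + 118\right)^{2} = \left(-5 + 118\right)^{2} = 113^{2} = 12769$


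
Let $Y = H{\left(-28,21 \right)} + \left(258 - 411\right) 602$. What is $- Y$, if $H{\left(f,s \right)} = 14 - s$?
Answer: $92113$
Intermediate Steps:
$Y = -92113$ ($Y = \left(14 - 21\right) + \left(258 - 411\right) 602 = -7 - 92106 = -92113$)
$- Y = \left(-1\right) \left(-92113\right) = 92113$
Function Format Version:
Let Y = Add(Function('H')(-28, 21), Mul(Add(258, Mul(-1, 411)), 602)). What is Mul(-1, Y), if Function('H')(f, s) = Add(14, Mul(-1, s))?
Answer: 92113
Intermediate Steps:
Y = -92113 (Y = Add(Add(14, Mul(-1, 21)), Mul(Add(258, Mul(-1, 411)), 602)) = Add(Add(14, -21), Mul(Add(258, -411), 602)) = Add(-7, Mul(-153, 602)) = Add(-7, -92106) = -92113)
Mul(-1, Y) = Mul(-1, -92113) = 92113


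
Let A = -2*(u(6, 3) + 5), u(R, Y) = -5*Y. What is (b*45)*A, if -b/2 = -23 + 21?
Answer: 3600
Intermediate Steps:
b = 4 (b = -2*(-23 + 21) = -2*(-2) = 4)
A = 20 (A = -2*(-5*3 + 5) = -2*(-15 + 5) = -2*(-10) = 20)
(b*45)*A = (4*45)*20 = 180*20 = 3600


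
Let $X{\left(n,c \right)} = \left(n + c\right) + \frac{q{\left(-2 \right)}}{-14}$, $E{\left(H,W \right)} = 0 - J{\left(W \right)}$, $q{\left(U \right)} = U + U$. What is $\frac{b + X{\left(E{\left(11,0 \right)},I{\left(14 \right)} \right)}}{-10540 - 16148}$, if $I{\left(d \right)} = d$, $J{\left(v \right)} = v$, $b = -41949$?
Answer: $\frac{293543}{186816} \approx 1.5713$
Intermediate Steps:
$q{\left(U \right)} = 2 U$
$E{\left(H,W \right)} = - W$ ($E{\left(H,W \right)} = 0 - W = - W$)
$X{\left(n,c \right)} = \frac{2}{7} + c + n$ ($X{\left(n,c \right)} = \left(n + c\right) + \frac{2 \left(-2\right)}{-14} = \left(c + n\right) - - \frac{2}{7} = \left(c + n\right) + \frac{2}{7} = \frac{2}{7} + c + n$)
$\frac{b + X{\left(E{\left(11,0 \right)},I{\left(14 \right)} \right)}}{-10540 - 16148} = \frac{-41949 + \left(\frac{2}{7} + 14 - 0\right)}{-10540 - 16148} = \frac{-41949 + \left(\frac{2}{7} + 14 + 0\right)}{-26688} = \left(-41949 + \frac{100}{7}\right) \left(- \frac{1}{26688}\right) = \left(- \frac{293543}{7}\right) \left(- \frac{1}{26688}\right) = \frac{293543}{186816}$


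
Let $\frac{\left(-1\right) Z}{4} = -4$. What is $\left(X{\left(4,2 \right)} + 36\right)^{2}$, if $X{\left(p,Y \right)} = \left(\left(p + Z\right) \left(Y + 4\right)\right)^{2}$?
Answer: $208398096$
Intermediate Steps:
$Z = 16$ ($Z = \left(-4\right) \left(-4\right) = 16$)
$X{\left(p,Y \right)} = \left(4 + Y\right)^{2} \left(16 + p\right)^{2}$ ($X{\left(p,Y \right)} = \left(\left(p + 16\right) \left(Y + 4\right)\right)^{2} = \left(\left(16 + p\right) \left(4 + Y\right)\right)^{2} = \left(\left(4 + Y\right) \left(16 + p\right)\right)^{2} = \left(4 + Y\right)^{2} \left(16 + p\right)^{2}$)
$\left(X{\left(4,2 \right)} + 36\right)^{2} = \left(\left(4 + 2\right)^{2} \left(16 + 4\right)^{2} + 36\right)^{2} = \left(6^{2} \cdot 20^{2} + 36\right)^{2} = \left(36 \cdot 400 + 36\right)^{2} = \left(14400 + 36\right)^{2} = 14436^{2} = 208398096$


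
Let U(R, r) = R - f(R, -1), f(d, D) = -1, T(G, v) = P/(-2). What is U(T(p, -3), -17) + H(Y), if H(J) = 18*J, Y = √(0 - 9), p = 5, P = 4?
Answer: -1 + 54*I ≈ -1.0 + 54.0*I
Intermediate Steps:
T(G, v) = -2 (T(G, v) = 4/(-2) = 4*(-½) = -2)
Y = 3*I (Y = √(-9) = 3*I ≈ 3.0*I)
U(R, r) = 1 + R (U(R, r) = R - 1*(-1) = R + 1 = 1 + R)
U(T(p, -3), -17) + H(Y) = (1 - 2) + 18*(3*I) = -1 + 54*I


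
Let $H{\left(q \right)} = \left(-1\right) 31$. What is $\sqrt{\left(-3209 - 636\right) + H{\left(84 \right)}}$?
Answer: $2 i \sqrt{969} \approx 62.258 i$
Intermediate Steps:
$H{\left(q \right)} = -31$
$\sqrt{\left(-3209 - 636\right) + H{\left(84 \right)}} = \sqrt{\left(-3209 - 636\right) - 31} = \sqrt{-3845 - 31} = \sqrt{-3876} = 2 i \sqrt{969}$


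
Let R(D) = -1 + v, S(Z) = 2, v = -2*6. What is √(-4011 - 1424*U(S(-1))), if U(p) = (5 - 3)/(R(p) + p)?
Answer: I*√454003/11 ≈ 61.254*I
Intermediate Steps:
v = -12
R(D) = -13 (R(D) = -1 - 12 = -13)
U(p) = 2/(-13 + p) (U(p) = (5 - 3)/(-13 + p) = 2/(-13 + p))
√(-4011 - 1424*U(S(-1))) = √(-4011 - 2848/(-13 + 2)) = √(-4011 - 2848/(-11)) = √(-4011 - 2848*(-1)/11) = √(-4011 - 1424*(-2/11)) = √(-4011 + 2848/11) = √(-41273/11) = I*√454003/11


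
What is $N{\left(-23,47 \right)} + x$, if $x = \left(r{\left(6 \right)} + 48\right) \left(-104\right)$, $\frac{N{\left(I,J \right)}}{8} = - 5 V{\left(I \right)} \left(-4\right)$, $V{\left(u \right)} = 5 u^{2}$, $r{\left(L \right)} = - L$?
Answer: $418832$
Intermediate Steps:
$N{\left(I,J \right)} = 800 I^{2}$ ($N{\left(I,J \right)} = 8 - 5 \cdot 5 I^{2} \left(-4\right) = 8 - 25 I^{2} \left(-4\right) = 8 \cdot 100 I^{2} = 800 I^{2}$)
$x = -4368$ ($x = \left(\left(-1\right) 6 + 48\right) \left(-104\right) = \left(-6 + 48\right) \left(-104\right) = 42 \left(-104\right) = -4368$)
$N{\left(-23,47 \right)} + x = 800 \left(-23\right)^{2} - 4368 = 800 \cdot 529 - 4368 = 423200 - 4368 = 418832$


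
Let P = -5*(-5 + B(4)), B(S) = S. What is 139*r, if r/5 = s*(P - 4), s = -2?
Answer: -1390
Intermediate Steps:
P = 5 (P = -5*(-5 + 4) = -5*(-1) = 5)
r = -10 (r = 5*(-2*(5 - 4)) = 5*(-2*1) = 5*(-2) = -10)
139*r = 139*(-10) = -1390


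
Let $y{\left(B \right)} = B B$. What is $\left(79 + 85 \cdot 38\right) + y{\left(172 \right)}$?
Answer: $32893$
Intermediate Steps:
$y{\left(B \right)} = B^{2}$
$\left(79 + 85 \cdot 38\right) + y{\left(172 \right)} = \left(79 + 85 \cdot 38\right) + 172^{2} = \left(79 + 3230\right) + 29584 = 3309 + 29584 = 32893$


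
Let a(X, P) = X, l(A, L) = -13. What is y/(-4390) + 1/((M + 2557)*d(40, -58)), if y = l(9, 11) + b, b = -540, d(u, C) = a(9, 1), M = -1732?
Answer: 822083/6519150 ≈ 0.12610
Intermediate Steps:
d(u, C) = 9
y = -553 (y = -13 - 540 = -553)
y/(-4390) + 1/((M + 2557)*d(40, -58)) = -553/(-4390) + 1/((-1732 + 2557)*9) = -553*(-1/4390) + (⅑)/825 = 553/4390 + (1/825)*(⅑) = 553/4390 + 1/7425 = 822083/6519150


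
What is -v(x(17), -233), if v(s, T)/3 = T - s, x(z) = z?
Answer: 750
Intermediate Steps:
v(s, T) = -3*s + 3*T (v(s, T) = 3*(T - s) = -3*s + 3*T)
-v(x(17), -233) = -(-3*17 + 3*(-233)) = -(-51 - 699) = -1*(-750) = 750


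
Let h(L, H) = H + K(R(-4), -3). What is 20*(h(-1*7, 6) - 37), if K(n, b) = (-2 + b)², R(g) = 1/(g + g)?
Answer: -120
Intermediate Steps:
R(g) = 1/(2*g)
h(L, H) = 25 + H (h(L, H) = H + (-2 - 3)² = H + (-5)² = H + 25 = 25 + H)
20*(h(-1*7, 6) - 37) = 20*((25 + 6) - 37) = 20*(31 - 37) = 20*(-6) = -120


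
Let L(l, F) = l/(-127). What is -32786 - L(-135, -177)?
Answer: -4163957/127 ≈ -32787.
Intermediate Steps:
L(l, F) = -l/127 (L(l, F) = l*(-1/127) = -l/127)
-32786 - L(-135, -177) = -32786 - (-1)*(-135)/127 = -32786 - 1*135/127 = -32786 - 135/127 = -4163957/127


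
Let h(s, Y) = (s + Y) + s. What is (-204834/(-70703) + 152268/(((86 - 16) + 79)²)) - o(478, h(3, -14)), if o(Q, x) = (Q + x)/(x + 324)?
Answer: 2050631031799/248009013874 ≈ 8.2684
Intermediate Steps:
h(s, Y) = Y + 2*s (h(s, Y) = (Y + s) + s = Y + 2*s)
o(Q, x) = (Q + x)/(324 + x)
(-204834/(-70703) + 152268/(((86 - 16) + 79)²)) - o(478, h(3, -14)) = (-204834/(-70703) + 152268/(((86 - 16) + 79)²)) - (478 + (-14 + 2*3))/(324 + (-14 + 2*3)) = (-204834*(-1/70703) + 152268/((70 + 79)²)) - (478 + (-14 + 6))/(324 + (-14 + 6)) = (204834/70703 + 152268/(149²)) - (478 - 8)/(324 - 8) = (204834/70703 + 152268/22201) - 470/316 = (204834/70703 + 152268*(1/22201)) - 470/316 = (204834/70703 + 152268/22201) - 1*235/158 = 15313324038/1569677303 - 235/158 = 2050631031799/248009013874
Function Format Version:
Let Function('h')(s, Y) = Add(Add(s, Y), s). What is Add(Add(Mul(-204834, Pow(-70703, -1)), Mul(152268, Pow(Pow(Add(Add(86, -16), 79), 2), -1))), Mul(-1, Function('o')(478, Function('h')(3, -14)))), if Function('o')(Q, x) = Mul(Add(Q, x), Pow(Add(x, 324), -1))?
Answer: Rational(2050631031799, 248009013874) ≈ 8.2684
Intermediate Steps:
Function('h')(s, Y) = Add(Y, Mul(2, s)) (Function('h')(s, Y) = Add(Add(Y, s), s) = Add(Y, Mul(2, s)))
Function('o')(Q, x) = Mul(Pow(Add(324, x), -1), Add(Q, x)) (Function('o')(Q, x) = Mul(Add(Q, x), Pow(Add(324, x), -1)) = Mul(Pow(Add(324, x), -1), Add(Q, x)))
Add(Add(Mul(-204834, Pow(-70703, -1)), Mul(152268, Pow(Pow(Add(Add(86, -16), 79), 2), -1))), Mul(-1, Function('o')(478, Function('h')(3, -14)))) = Add(Add(Mul(-204834, Pow(-70703, -1)), Mul(152268, Pow(Pow(Add(Add(86, -16), 79), 2), -1))), Mul(-1, Mul(Pow(Add(324, Add(-14, Mul(2, 3))), -1), Add(478, Add(-14, Mul(2, 3)))))) = Add(Add(Mul(-204834, Rational(-1, 70703)), Mul(152268, Pow(Pow(Add(70, 79), 2), -1))), Mul(-1, Mul(Pow(Add(324, Add(-14, 6)), -1), Add(478, Add(-14, 6))))) = Add(Add(Rational(204834, 70703), Mul(152268, Pow(Pow(149, 2), -1))), Mul(-1, Mul(Pow(Add(324, -8), -1), Add(478, -8)))) = Add(Add(Rational(204834, 70703), Mul(152268, Pow(22201, -1))), Mul(-1, Mul(Pow(316, -1), 470))) = Add(Add(Rational(204834, 70703), Mul(152268, Rational(1, 22201))), Mul(-1, Mul(Rational(1, 316), 470))) = Add(Add(Rational(204834, 70703), Rational(152268, 22201)), Mul(-1, Rational(235, 158))) = Add(Rational(15313324038, 1569677303), Rational(-235, 158)) = Rational(2050631031799, 248009013874)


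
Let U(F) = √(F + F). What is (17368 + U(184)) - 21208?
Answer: -3840 + 4*√23 ≈ -3820.8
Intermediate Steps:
U(F) = √2*√F (U(F) = √(2*F) = √2*√F)
(17368 + U(184)) - 21208 = (17368 + √2*√184) - 21208 = (17368 + √2*(2*√46)) - 21208 = (17368 + 4*√23) - 21208 = -3840 + 4*√23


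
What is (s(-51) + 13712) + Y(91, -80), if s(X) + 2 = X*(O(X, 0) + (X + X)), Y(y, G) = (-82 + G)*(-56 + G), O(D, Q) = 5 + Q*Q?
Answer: 40689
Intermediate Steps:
O(D, Q) = 5 + Q²
s(X) = -2 + X*(5 + 2*X) (s(X) = -2 + X*((5 + 0²) + (X + X)) = -2 + X*((5 + 0) + 2*X) = -2 + X*(5 + 2*X))
(s(-51) + 13712) + Y(91, -80) = ((-2 + 2*(-51)² + 5*(-51)) + 13712) + (4592 + (-80)² - 138*(-80)) = ((-2 + 2*2601 - 255) + 13712) + (4592 + 6400 + 11040) = ((-2 + 5202 - 255) + 13712) + 22032 = (4945 + 13712) + 22032 = 18657 + 22032 = 40689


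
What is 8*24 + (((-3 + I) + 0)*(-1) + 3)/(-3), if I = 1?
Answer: 571/3 ≈ 190.33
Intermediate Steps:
8*24 + (((-3 + I) + 0)*(-1) + 3)/(-3) = 8*24 + (((-3 + 1) + 0)*(-1) + 3)/(-3) = 192 + ((-2 + 0)*(-1) + 3)*(-⅓) = 192 + (-2*(-1) + 3)*(-⅓) = 192 + (2 + 3)*(-⅓) = 192 + 5*(-⅓) = 192 - 5/3 = 571/3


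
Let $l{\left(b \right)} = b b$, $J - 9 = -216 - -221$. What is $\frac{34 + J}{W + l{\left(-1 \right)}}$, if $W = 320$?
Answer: $\frac{16}{107} \approx 0.14953$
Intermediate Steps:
$J = 14$ ($J = 9 - -5 = 9 + \left(-216 + 221\right) = 9 + 5 = 14$)
$l{\left(b \right)} = b^{2}$
$\frac{34 + J}{W + l{\left(-1 \right)}} = \frac{34 + 14}{320 + \left(-1\right)^{2}} = \frac{48}{320 + 1} = \frac{48}{321} = 48 \cdot \frac{1}{321} = \frac{16}{107}$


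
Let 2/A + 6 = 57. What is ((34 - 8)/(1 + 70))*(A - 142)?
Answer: -188240/3621 ≈ -51.986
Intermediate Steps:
A = 2/51 (A = 2/(-6 + 57) = 2/51 ≈ 0.039216)
((34 - 8)/(1 + 70))*(A - 142) = ((34 - 8)/(1 + 70))*(2/51 - 142) = (26/71)*(-7240/51) = -188240/3621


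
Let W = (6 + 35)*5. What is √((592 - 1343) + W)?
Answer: I*√546 ≈ 23.367*I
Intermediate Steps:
W = 205 (W = 41*5 = 205)
√((592 - 1343) + W) = √((592 - 1343) + 205) = √(-751 + 205) = √(-546) = I*√546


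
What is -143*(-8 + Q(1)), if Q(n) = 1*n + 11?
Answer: -572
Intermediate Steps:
Q(n) = 11 + n (Q(n) = n + 11 = 11 + n)
-143*(-8 + Q(1)) = -143*(-8 + (11 + 1)) = -143*(-8 + 12) = -143*4 = -572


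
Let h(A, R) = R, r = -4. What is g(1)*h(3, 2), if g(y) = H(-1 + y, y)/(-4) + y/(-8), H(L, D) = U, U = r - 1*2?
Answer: 11/4 ≈ 2.7500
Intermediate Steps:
U = -6 (U = -4 - 1*2 = -4 - 2 = -6)
H(L, D) = -6
g(y) = 3/2 - y/8 (g(y) = -6/(-4) + y/(-8) = -6*(-¼) + y*(-⅛) = 3/2 - y/8)
g(1)*h(3, 2) = (3/2 - ⅛*1)*2 = (3/2 - ⅛)*2 = (11/8)*2 = 11/4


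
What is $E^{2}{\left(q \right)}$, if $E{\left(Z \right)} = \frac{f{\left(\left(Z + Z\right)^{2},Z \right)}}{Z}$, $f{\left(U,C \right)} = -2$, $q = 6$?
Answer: $\frac{1}{9} \approx 0.11111$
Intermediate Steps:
$E{\left(Z \right)} = - \frac{2}{Z}$
$E^{2}{\left(q \right)} = \left(- \frac{2}{6}\right)^{2} = \left(\left(-2\right) \frac{1}{6}\right)^{2} = \left(- \frac{1}{3}\right)^{2} = \frac{1}{9}$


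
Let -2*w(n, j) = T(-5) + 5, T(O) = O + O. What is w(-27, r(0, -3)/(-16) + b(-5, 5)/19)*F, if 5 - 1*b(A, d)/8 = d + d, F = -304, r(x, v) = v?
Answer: -760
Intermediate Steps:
T(O) = 2*O
b(A, d) = 40 - 16*d (b(A, d) = 40 - 8*(d + d) = 40 - 16*d)
w(n, j) = 5/2 (w(n, j) = -(2*(-5) + 5)/2 = -(-10 + 5)/2 = -½*(-5) = 5/2)
w(-27, r(0, -3)/(-16) + b(-5, 5)/19)*F = (5/2)*(-304) = -760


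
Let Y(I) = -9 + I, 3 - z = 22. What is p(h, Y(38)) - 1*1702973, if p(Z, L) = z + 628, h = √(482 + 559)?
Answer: -1702364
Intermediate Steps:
z = -19 (z = 3 - 1*22 = 3 - 22 = -19)
h = √1041 ≈ 32.265
p(Z, L) = 609 (p(Z, L) = -19 + 628 = 609)
p(h, Y(38)) - 1*1702973 = 609 - 1*1702973 = 609 - 1702973 = -1702364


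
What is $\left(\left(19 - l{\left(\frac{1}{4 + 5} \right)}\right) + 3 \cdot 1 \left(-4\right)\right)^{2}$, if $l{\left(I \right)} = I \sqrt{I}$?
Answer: $\frac{35344}{729} \approx 48.483$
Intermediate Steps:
$l{\left(I \right)} = I^{\frac{3}{2}}$
$\left(\left(19 - l{\left(\frac{1}{4 + 5} \right)}\right) + 3 \cdot 1 \left(-4\right)\right)^{2} = \left(\left(19 - \left(\frac{1}{4 + 5}\right)^{\frac{3}{2}}\right) + 3 \cdot 1 \left(-4\right)\right)^{2} = \left(\left(19 - \left(\frac{1}{9}\right)^{\frac{3}{2}}\right) + 3 \left(-4\right)\right)^{2} = \left(\left(19 - \left(\frac{1}{9}\right)^{\frac{3}{2}}\right) - 12\right)^{2} = \left(\left(19 - \frac{1}{27}\right) - 12\right)^{2} = \left(\frac{512}{27} - 12\right)^{2} = \left(\frac{188}{27}\right)^{2} = \frac{35344}{729}$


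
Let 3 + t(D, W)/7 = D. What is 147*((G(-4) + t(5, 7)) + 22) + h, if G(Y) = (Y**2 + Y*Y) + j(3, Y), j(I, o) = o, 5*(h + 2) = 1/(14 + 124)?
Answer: 6490141/690 ≈ 9406.0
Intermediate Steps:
t(D, W) = -21 + 7*D
h = -1379/690 (h = -2 + 1/(5*(14 + 124)) = -2 + (1/5)/138 = -2 + (1/5)*(1/138) = -2 + 1/690 = -1379/690 ≈ -1.9986)
G(Y) = Y + 2*Y**2 (G(Y) = (Y**2 + Y*Y) + Y = (Y**2 + Y**2) + Y = 2*Y**2 + Y = Y + 2*Y**2)
147*((G(-4) + t(5, 7)) + 22) + h = 147*((-4*(1 + 2*(-4)) + (-21 + 7*5)) + 22) - 1379/690 = 147*((-4*(1 - 8) + (-21 + 35)) + 22) - 1379/690 = 147*((-4*(-7) + 14) + 22) - 1379/690 = 147*((28 + 14) + 22) - 1379/690 = 147*(42 + 22) - 1379/690 = 147*64 - 1379/690 = 9408 - 1379/690 = 6490141/690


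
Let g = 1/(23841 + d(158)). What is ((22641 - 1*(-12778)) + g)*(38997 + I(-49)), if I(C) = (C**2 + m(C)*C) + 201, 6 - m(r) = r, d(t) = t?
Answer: 33069200722128/23999 ≈ 1.3779e+9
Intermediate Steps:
m(r) = 6 - r
g = 1/23999 (g = 1/(23841 + 158) = 1/23999 ≈ 4.1668e-5)
I(C) = 201 + C**2 + C*(6 - C) (I(C) = (C**2 + (6 - C)*C) + 201 = (C**2 + C*(6 - C)) + 201 = 201 + C**2 + C*(6 - C))
((22641 - 1*(-12778)) + g)*(38997 + I(-49)) = ((22641 - 1*(-12778)) + 1/23999)*(38997 + (201 + 6*(-49))) = ((22641 + 12778) + 1/23999)*(38997 + (201 - 294)) = (35419 + 1/23999)*(38997 - 93) = (850020582/23999)*38904 = 33069200722128/23999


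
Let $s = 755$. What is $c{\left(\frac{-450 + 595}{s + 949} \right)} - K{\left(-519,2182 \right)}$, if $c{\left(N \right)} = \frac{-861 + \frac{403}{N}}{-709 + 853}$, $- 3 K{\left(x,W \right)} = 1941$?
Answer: $\frac{4690409}{6960} \approx 673.91$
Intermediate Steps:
$K{\left(x,W \right)} = -647$ ($K{\left(x,W \right)} = \left(- \frac{1}{3}\right) 1941 = -647$)
$c{\left(N \right)} = - \frac{287}{48} + \frac{403}{144 N}$ ($c{\left(N \right)} = \frac{-861 + \frac{403}{N}}{144} = \left(-861 + \frac{403}{N}\right) \frac{1}{144} = - \frac{287}{48} + \frac{403}{144 N}$)
$c{\left(\frac{-450 + 595}{s + 949} \right)} - K{\left(-519,2182 \right)} = \frac{403 - 861 \frac{-450 + 595}{755 + 949}}{144 \frac{-450 + 595}{755 + 949}} - -647 = \frac{403 - 861 \cdot \frac{145}{1704}}{144 \cdot \frac{145}{1704}} + 647 = \frac{403 - 861 \cdot 145 \cdot \frac{1}{1704}}{144 \cdot 145 \cdot \frac{1}{1704}} + 647 = \frac{403 - \frac{41615}{568}}{144 \cdot \frac{145}{1704}} + 647 = \frac{1}{144} \cdot \frac{1704}{145} \left(403 - \frac{41615}{568}\right) + 647 = \frac{1}{144} \cdot \frac{1704}{145} \cdot \frac{187289}{568} + 647 = \frac{187289}{6960} + 647 = \frac{4690409}{6960}$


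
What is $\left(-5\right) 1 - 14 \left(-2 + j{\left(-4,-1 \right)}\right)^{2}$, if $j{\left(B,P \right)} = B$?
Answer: $-509$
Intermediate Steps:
$\left(-5\right) 1 - 14 \left(-2 + j{\left(-4,-1 \right)}\right)^{2} = \left(-5\right) 1 - 14 \left(-2 - 4\right)^{2} = -5 - 14 \left(-6\right)^{2} = -5 - 504 = -509$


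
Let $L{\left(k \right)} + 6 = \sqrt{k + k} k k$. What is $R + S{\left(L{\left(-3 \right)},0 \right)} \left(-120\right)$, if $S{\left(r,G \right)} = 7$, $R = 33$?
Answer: $-807$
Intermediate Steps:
$L{\left(k \right)} = -6 + \sqrt{2} k^{\frac{5}{2}}$ ($L{\left(k \right)} = -6 + \sqrt{k + k} k k = -6 + \sqrt{2 k} k k = -6 + \sqrt{2} \sqrt{k} k k = -6 + \sqrt{2} k^{\frac{3}{2}} k = -6 + \sqrt{2} k^{\frac{5}{2}}$)
$R + S{\left(L{\left(-3 \right)},0 \right)} \left(-120\right) = 33 + 7 \left(-120\right) = 33 - 840 = -807$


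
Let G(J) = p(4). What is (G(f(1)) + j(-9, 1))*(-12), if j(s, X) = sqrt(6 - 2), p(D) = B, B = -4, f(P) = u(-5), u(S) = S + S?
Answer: 24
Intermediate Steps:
u(S) = 2*S
f(P) = -10 (f(P) = 2*(-5) = -10)
p(D) = -4
j(s, X) = 2 (j(s, X) = sqrt(4) = 2)
G(J) = -4
(G(f(1)) + j(-9, 1))*(-12) = (-4 + 2)*(-12) = -2*(-12) = 24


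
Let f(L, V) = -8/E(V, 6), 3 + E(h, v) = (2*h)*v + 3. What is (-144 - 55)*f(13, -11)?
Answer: -398/33 ≈ -12.061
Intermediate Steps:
E(h, v) = 2*h*v (E(h, v) = -3 + ((2*h)*v + 3) = -3 + (2*h*v + 3) = -3 + (3 + 2*h*v) = 2*h*v)
f(L, V) = -2/(3*V) (f(L, V) = -8*1/(12*V) = -2/(3*V))
(-144 - 55)*f(13, -11) = (-144 - 55)*(-⅔/(-11)) = -(-398)*(-1)/(3*11) = -199*2/33 = -398/33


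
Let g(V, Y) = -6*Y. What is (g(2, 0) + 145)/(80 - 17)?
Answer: 145/63 ≈ 2.3016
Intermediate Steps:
(g(2, 0) + 145)/(80 - 17) = (-6*0 + 145)/(80 - 17) = (0 + 145)/63 = (1/63)*145 = 145/63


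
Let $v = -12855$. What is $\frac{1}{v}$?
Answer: $- \frac{1}{12855} \approx -7.7791 \cdot 10^{-5}$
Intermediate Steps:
$\frac{1}{v} = \frac{1}{-12855} = - \frac{1}{12855}$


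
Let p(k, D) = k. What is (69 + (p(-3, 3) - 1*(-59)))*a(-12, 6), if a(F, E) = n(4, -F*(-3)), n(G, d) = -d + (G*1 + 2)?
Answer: 5250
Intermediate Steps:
n(G, d) = 2 + G - d (n(G, d) = -d + (G + 2) = -d + (2 + G) = 2 + G - d)
a(F, E) = 6 - 3*F (a(F, E) = 2 + 4 - (-F)*(-3) = 2 + 4 - 3*F = 6 - 3*F)
(69 + (p(-3, 3) - 1*(-59)))*a(-12, 6) = (69 + (-3 - 1*(-59)))*(6 - 3*(-12)) = (69 + (-3 + 59))*(6 + 36) = (69 + 56)*42 = 125*42 = 5250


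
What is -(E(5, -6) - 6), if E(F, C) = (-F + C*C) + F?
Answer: -30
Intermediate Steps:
E(F, C) = C² (E(F, C) = (-F + C²) + F = (C² - F) + F = C²)
-(E(5, -6) - 6) = -((-6)² - 6) = -(36 - 6) = -1*30 = -30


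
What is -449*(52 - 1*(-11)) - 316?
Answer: -28603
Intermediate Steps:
-449*(52 - 1*(-11)) - 316 = -449*(52 + 11) - 316 = -449*63 - 316 = -28287 - 316 = -28603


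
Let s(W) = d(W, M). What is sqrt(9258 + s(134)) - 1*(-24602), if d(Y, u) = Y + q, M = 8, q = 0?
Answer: 24602 + 4*sqrt(587) ≈ 24699.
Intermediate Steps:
d(Y, u) = Y (d(Y, u) = Y + 0 = Y)
s(W) = W
sqrt(9258 + s(134)) - 1*(-24602) = sqrt(9258 + 134) - 1*(-24602) = sqrt(9392) + 24602 = 4*sqrt(587) + 24602 = 24602 + 4*sqrt(587)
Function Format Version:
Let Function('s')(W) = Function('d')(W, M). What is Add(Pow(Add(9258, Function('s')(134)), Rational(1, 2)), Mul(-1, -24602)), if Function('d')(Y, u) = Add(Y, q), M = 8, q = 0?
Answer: Add(24602, Mul(4, Pow(587, Rational(1, 2)))) ≈ 24699.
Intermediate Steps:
Function('d')(Y, u) = Y (Function('d')(Y, u) = Add(Y, 0) = Y)
Function('s')(W) = W
Add(Pow(Add(9258, Function('s')(134)), Rational(1, 2)), Mul(-1, -24602)) = Add(Pow(Add(9258, 134), Rational(1, 2)), Mul(-1, -24602)) = Add(Pow(9392, Rational(1, 2)), 24602) = Add(Mul(4, Pow(587, Rational(1, 2))), 24602) = Add(24602, Mul(4, Pow(587, Rational(1, 2))))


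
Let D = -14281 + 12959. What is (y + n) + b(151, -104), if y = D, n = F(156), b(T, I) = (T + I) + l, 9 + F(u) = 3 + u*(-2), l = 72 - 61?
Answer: -1582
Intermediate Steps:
l = 11
F(u) = -6 - 2*u (F(u) = -9 + (3 + u*(-2)) = -9 + (3 - 2*u) = -6 - 2*u)
b(T, I) = 11 + I + T (b(T, I) = (T + I) + 11 = (I + T) + 11 = 11 + I + T)
n = -318 (n = -6 - 2*156 = -6 - 312 = -318)
D = -1322
y = -1322
(y + n) + b(151, -104) = (-1322 - 318) + (11 - 104 + 151) = -1640 + 58 = -1582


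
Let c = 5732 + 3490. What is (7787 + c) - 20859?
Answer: -3850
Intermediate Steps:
c = 9222
(7787 + c) - 20859 = (7787 + 9222) - 20859 = 17009 - 20859 = -3850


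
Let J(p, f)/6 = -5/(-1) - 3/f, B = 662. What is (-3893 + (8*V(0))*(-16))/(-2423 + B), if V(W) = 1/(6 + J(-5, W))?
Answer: 3893/1761 ≈ 2.2107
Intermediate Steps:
J(p, f) = 30 - 18/f (J(p, f) = 6*(-5/(-1) - 3/f) = 6*(-5*(-1) - 3/f) = 6*(5 - 3/f) = 30 - 18/f)
V(W) = 1/(36 - 18/W) (V(W) = 1/(6 + (30 - 18/W)) = 1/(36 - 18/W))
(-3893 + (8*V(0))*(-16))/(-2423 + B) = (-3893 + (8*((1/18)*0/(-1 + 2*0)))*(-16))/(-2423 + 662) = (-3893 + (8*((1/18)*0/(-1 + 0)))*(-16))/(-1761) = (-3893 + (8*((1/18)*0/(-1)))*(-16))*(-1/1761) = (-3893 + (8*((1/18)*0*(-1)))*(-16))*(-1/1761) = (-3893 + (8*0)*(-16))*(-1/1761) = (-3893 + 0*(-16))*(-1/1761) = (-3893 + 0)*(-1/1761) = -3893*(-1/1761) = 3893/1761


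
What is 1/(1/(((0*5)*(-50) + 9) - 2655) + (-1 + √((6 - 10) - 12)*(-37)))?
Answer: -7003962/153363832273 + 1036194768*I/153363832273 ≈ -4.5669e-5 + 0.0067564*I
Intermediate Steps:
1/(1/(((0*5)*(-50) + 9) - 2655) + (-1 + √((6 - 10) - 12)*(-37))) = 1/(1/((0*(-50) + 9) - 2655) + (-1 + √(-4 - 12)*(-37))) = 1/(1/((0 + 9) - 2655) + (-1 + √(-16)*(-37))) = 1/(1/(9 - 2655) + (-1 + (4*I)*(-37))) = 1/(1/(-2646) + (-1 - 148*I)) = 1/(-1/2646 + (-1 - 148*I)) = 1/(-2647/2646 - 148*I) = 7001316*(-2647/2646 + 148*I)/153363832273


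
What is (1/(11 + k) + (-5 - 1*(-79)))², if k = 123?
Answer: 98346889/17956 ≈ 5477.1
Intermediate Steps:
(1/(11 + k) + (-5 - 1*(-79)))² = (1/(11 + 123) + (-5 - 1*(-79)))² = (1/134 + (-5 + 79))² = (1/134 + 74)² = (9917/134)² = 98346889/17956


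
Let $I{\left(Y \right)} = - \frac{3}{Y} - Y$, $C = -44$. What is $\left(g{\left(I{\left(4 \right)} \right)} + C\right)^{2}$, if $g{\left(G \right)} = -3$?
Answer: $2209$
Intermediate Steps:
$I{\left(Y \right)} = - Y - \frac{3}{Y}$
$\left(g{\left(I{\left(4 \right)} \right)} + C\right)^{2} = \left(-3 - 44\right)^{2} = \left(-47\right)^{2} = 2209$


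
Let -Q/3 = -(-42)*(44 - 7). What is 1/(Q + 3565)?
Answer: -1/1097 ≈ -0.00091158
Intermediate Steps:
Q = -4662 (Q = -(-3)*(-42*(44 - 7)) = -(-3)*(-42*37) = -(-3)*(-1554) = -3*1554 = -4662)
1/(Q + 3565) = 1/(-4662 + 3565) = 1/(-1097) = -1/1097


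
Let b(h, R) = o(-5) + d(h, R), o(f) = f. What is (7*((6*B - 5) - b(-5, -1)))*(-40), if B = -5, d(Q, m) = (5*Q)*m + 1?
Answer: 15680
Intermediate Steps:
d(Q, m) = 1 + 5*Q*m (d(Q, m) = 5*Q*m + 1 = 1 + 5*Q*m)
b(h, R) = -4 + 5*R*h (b(h, R) = -5 + (1 + 5*h*R) = -5 + (1 + 5*R*h) = -4 + 5*R*h)
(7*((6*B - 5) - b(-5, -1)))*(-40) = (7*((6*(-5) - 5) - (-4 + 5*(-1)*(-5))))*(-40) = (7*((-30 - 5) - (-4 + 25)))*(-40) = (7*(-35 - 1*21))*(-40) = (7*(-35 - 21))*(-40) = (7*(-56))*(-40) = -392*(-40) = 15680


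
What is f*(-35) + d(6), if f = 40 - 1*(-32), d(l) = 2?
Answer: -2518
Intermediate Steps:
f = 72 (f = 40 + 32 = 72)
f*(-35) + d(6) = 72*(-35) + 2 = -2520 + 2 = -2518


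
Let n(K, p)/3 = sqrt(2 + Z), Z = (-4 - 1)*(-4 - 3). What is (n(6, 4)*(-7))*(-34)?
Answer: 714*sqrt(37) ≈ 4343.1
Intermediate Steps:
Z = 35 (Z = -5*(-7) = 35)
n(K, p) = 3*sqrt(37) (n(K, p) = 3*sqrt(2 + 35) = 3*sqrt(37))
(n(6, 4)*(-7))*(-34) = ((3*sqrt(37))*(-7))*(-34) = -21*sqrt(37)*(-34) = 714*sqrt(37)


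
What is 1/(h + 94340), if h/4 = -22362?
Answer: 1/4892 ≈ 0.00020442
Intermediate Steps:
h = -89448 (h = 4*(-22362) = -89448)
1/(h + 94340) = 1/(-89448 + 94340) = 1/4892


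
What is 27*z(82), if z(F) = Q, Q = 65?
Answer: 1755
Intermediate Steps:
z(F) = 65
27*z(82) = 27*65 = 1755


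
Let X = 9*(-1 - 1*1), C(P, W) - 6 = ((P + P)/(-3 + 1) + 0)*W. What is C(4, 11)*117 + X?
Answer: -4464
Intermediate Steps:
C(P, W) = 6 - P*W (C(P, W) = 6 + ((P + P)/(-3 + 1) + 0)*W = 6 + ((2*P)/(-2) + 0)*W = 6 + ((2*P)*(-½) + 0)*W = 6 + (-P + 0)*W = 6 + (-P)*W = 6 - P*W)
X = -18 (X = 9*(-1 - 1) = 9*(-2) = -18)
C(4, 11)*117 + X = (6 - 1*4*11)*117 - 18 = (6 - 44)*117 - 18 = -38*117 - 18 = -4446 - 18 = -4464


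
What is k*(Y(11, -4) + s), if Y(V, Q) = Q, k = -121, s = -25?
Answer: 3509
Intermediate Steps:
k*(Y(11, -4) + s) = -121*(-4 - 25) = -121*(-29) = 3509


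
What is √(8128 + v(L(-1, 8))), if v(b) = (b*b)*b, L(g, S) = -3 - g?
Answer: 2*√2030 ≈ 90.111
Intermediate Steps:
v(b) = b³ (v(b) = b²*b = b³)
√(8128 + v(L(-1, 8))) = √(8128 + (-3 - 1*(-1))³) = √(8128 + (-3 + 1)³) = √(8128 + (-2)³) = √(8128 - 8) = √8120 = 2*√2030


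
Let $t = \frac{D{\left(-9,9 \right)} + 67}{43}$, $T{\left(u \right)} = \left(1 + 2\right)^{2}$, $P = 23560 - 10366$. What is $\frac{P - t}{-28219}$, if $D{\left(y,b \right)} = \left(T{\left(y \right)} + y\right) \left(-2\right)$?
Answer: $- \frac{567275}{1213417} \approx -0.4675$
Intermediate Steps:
$P = 13194$
$T{\left(u \right)} = 9$ ($T{\left(u \right)} = 3^{2} = 9$)
$D{\left(y,b \right)} = -18 - 2 y$ ($D{\left(y,b \right)} = \left(9 + y\right) \left(-2\right) = -18 - 2 y$)
$t = \frac{67}{43}$ ($t = \frac{\left(-18 - -18\right) + 67}{43} = \frac{\left(-18 + 18\right) + 67}{43} = \frac{0 + 67}{43} = \frac{1}{43} \cdot 67 = \frac{67}{43} \approx 1.5581$)
$\frac{P - t}{-28219} = \frac{13194 - \frac{67}{43}}{-28219} = \left(13194 - \frac{67}{43}\right) \left(- \frac{1}{28219}\right) = \frac{567275}{43} \left(- \frac{1}{28219}\right) = - \frac{567275}{1213417}$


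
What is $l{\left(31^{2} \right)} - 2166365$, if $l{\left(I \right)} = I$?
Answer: $-2165404$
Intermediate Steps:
$l{\left(31^{2} \right)} - 2166365 = 31^{2} - 2166365 = 961 - 2166365 = -2165404$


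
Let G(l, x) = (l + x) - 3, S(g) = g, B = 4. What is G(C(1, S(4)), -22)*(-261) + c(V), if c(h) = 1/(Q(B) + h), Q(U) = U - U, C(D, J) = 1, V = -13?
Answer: 81431/13 ≈ 6263.9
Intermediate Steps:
Q(U) = 0
c(h) = 1/h (c(h) = 1/(0 + h) = 1/h)
G(l, x) = -3 + l + x
G(C(1, S(4)), -22)*(-261) + c(V) = (-3 + 1 - 22)*(-261) + 1/(-13) = -24*(-261) - 1/13 = 6264 - 1/13 = 81431/13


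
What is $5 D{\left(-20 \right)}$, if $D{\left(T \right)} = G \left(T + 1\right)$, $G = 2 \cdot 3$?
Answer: $-570$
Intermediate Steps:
$G = 6$
$D{\left(T \right)} = 6 + 6 T$ ($D{\left(T \right)} = 6 \left(T + 1\right) = 6 \left(1 + T\right) = 6 + 6 T$)
$5 D{\left(-20 \right)} = 5 \left(6 + 6 \left(-20\right)\right) = 5 \left(6 - 120\right) = 5 \left(-114\right) = -570$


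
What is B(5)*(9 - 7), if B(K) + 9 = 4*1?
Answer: -10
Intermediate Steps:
B(K) = -5 (B(K) = -9 + 4*1 = -9 + 4 = -5)
B(5)*(9 - 7) = -5*(9 - 7) = -5*2 = -10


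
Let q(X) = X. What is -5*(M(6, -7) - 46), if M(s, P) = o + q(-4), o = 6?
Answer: 220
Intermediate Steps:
M(s, P) = 2 (M(s, P) = 6 - 4 = 2)
-5*(M(6, -7) - 46) = -5*(2 - 46) = -5*(-44) = 220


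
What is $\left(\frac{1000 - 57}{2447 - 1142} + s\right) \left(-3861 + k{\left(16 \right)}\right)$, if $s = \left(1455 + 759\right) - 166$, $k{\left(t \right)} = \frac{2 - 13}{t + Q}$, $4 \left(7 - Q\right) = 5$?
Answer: $- \frac{898192882433}{113535} \approx -7.9112 \cdot 10^{6}$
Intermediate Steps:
$Q = \frac{23}{4}$ ($Q = 7 - \frac{5}{4} = \frac{23}{4} \approx 5.75$)
$k{\left(t \right)} = - \frac{11}{\frac{23}{4} + t}$ ($k{\left(t \right)} = \frac{2 - 13}{t + \frac{23}{4}} = - \frac{11}{\frac{23}{4} + t}$)
$s = 2048$ ($s = 2214 - 166 = 2048$)
$\left(\frac{1000 - 57}{2447 - 1142} + s\right) \left(-3861 + k{\left(16 \right)}\right) = \left(\frac{1000 - 57}{2447 - 1142} + 2048\right) \left(-3861 - \frac{44}{23 + 4 \cdot 16}\right) = \left(\frac{943}{1305} + 2048\right) \left(-3861 - \frac{44}{23 + 64}\right) = \left(943 \cdot \frac{1}{1305} + 2048\right) \left(-3861 - \frac{44}{87}\right) = \left(\frac{943}{1305} + 2048\right) \left(-3861 - \frac{44}{87}\right) = \frac{2673583 \left(-3861 - \frac{44}{87}\right)}{1305} = \frac{2673583}{1305} \left(- \frac{335951}{87}\right) = - \frac{898192882433}{113535}$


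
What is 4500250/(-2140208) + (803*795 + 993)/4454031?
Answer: -3112641849521/1588758796408 ≈ -1.9592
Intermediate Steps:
4500250/(-2140208) + (803*795 + 993)/4454031 = 4500250*(-1/2140208) + (638385 + 993)*(1/4454031) = -2250125/1070104 + 639378*(1/4454031) = -2250125/1070104 + 213126/1484677 = -3112641849521/1588758796408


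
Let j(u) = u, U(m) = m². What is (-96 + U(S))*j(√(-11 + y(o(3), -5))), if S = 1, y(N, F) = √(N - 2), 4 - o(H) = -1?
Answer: -95*I*√(11 - √3) ≈ -289.21*I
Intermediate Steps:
o(H) = 5 (o(H) = 4 - 1*(-1) = 4 + 1 = 5)
y(N, F) = √(-2 + N)
(-96 + U(S))*j(√(-11 + y(o(3), -5))) = (-96 + 1²)*√(-11 + √(-2 + 5)) = (-96 + 1)*√(-11 + √3) = -95*√(-11 + √3)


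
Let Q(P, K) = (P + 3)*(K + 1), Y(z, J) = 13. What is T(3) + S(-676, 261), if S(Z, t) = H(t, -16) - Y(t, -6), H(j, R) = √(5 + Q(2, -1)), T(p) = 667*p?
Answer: 1988 + √5 ≈ 1990.2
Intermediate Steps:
Q(P, K) = (1 + K)*(3 + P) (Q(P, K) = (3 + P)*(1 + K) = (1 + K)*(3 + P))
H(j, R) = √5 (H(j, R) = √(5 + (3 + 2 + 3*(-1) - 1*2)) = √(5 + (3 + 2 - 3 - 2)) = √(5 + 0) = √5)
S(Z, t) = -13 + √5 (S(Z, t) = √5 - 1*13 = √5 - 13 = -13 + √5)
T(3) + S(-676, 261) = 667*3 + (-13 + √5) = 2001 + (-13 + √5) = 1988 + √5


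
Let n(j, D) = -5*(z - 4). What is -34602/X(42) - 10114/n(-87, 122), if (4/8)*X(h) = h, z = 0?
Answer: -32117/35 ≈ -917.63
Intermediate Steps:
n(j, D) = 20 (n(j, D) = -5*(0 - 4) = -5*(-4) = 20)
X(h) = 2*h
-34602/X(42) - 10114/n(-87, 122) = -34602/(2*42) - 10114/20 = -34602/84 - 10114*1/20 = -34602*1/84 - 5057/10 = -5767/14 - 5057/10 = -32117/35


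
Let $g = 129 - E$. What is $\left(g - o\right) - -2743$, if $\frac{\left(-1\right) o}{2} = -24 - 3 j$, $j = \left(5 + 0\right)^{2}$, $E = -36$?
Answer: $2710$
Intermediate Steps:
$j = 25$ ($j = 5^{2} = 25$)
$o = 198$ ($o = - 2 \left(-24 - 75\right) = \left(-2\right) \left(-99\right) = 198$)
$g = 165$ ($g = 129 - -36 = 129 + 36 = 165$)
$\left(g - o\right) - -2743 = \left(165 - 198\right) - -2743 = \left(165 - 198\right) + 2743 = -33 + 2743 = 2710$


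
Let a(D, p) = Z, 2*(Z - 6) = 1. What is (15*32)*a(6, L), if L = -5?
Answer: 3120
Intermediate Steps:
Z = 13/2 (Z = 6 + (½)*1 = 6 + ½ = 13/2 ≈ 6.5000)
a(D, p) = 13/2
(15*32)*a(6, L) = (15*32)*(13/2) = 480*(13/2) = 3120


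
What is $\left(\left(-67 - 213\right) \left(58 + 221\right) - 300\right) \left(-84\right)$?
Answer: $6587280$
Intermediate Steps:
$\left(\left(-67 - 213\right) \left(58 + 221\right) - 300\right) \left(-84\right) = \left(\left(-280\right) 279 - 300\right) \left(-84\right) = \left(-78120 - 300\right) \left(-84\right) = \left(-78420\right) \left(-84\right) = 6587280$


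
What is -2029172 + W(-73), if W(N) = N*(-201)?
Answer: -2014499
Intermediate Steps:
W(N) = -201*N
-2029172 + W(-73) = -2029172 - 201*(-73) = -2029172 + 14673 = -2014499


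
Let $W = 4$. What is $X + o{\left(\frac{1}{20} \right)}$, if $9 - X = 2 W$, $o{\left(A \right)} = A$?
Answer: $\frac{21}{20} \approx 1.05$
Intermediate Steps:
$X = 1$ ($X = 9 - 2 \cdot 4 = 9 - 8 = 1$)
$X + o{\left(\frac{1}{20} \right)} = 1 + \frac{1}{20} = \frac{21}{20}$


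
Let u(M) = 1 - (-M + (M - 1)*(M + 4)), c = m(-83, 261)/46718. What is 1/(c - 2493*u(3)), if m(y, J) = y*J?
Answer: 46718/1164658077 ≈ 4.0113e-5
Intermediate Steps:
m(y, J) = J*y
c = -21663/46718 (c = (261*(-83))/46718 = -21663*1/46718 = -21663/46718 ≈ -0.46370)
u(M) = 1 + M - (-1 + M)*(4 + M) (u(M) = 1 - (-M + (-1 + M)*(4 + M)) = 1 + (M - (-1 + M)*(4 + M)) = 1 + M - (-1 + M)*(4 + M))
1/(c - 2493*u(3)) = 1/(-21663/46718 - 2493*(5 - 1*3**2 - 2*3)) = 1/(-21663/46718 - 2493*(5 - 1*9 - 6)) = 1/(-21663/46718 - 2493*(5 - 9 - 6)) = 1/(-21663/46718 - 2493*(-10)) = 1/(-21663/46718 + 24930) = 1/(1164658077/46718) = 46718/1164658077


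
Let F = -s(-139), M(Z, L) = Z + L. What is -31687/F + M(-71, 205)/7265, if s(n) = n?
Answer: -230187429/1009835 ≈ -227.95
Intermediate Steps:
M(Z, L) = L + Z
F = 139 (F = -1*(-139) = 139)
-31687/F + M(-71, 205)/7265 = -31687/139 + (205 - 71)/7265 = -31687*1/139 + 134*(1/7265) = -31687/139 + 134/7265 = -230187429/1009835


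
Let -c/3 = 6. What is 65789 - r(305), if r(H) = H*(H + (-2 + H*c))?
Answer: 1647824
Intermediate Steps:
c = -18 (c = -3*6 = -18)
r(H) = H*(-2 - 17*H) (r(H) = H*(H + (-2 + H*(-18))) = H*(H + (-2 - 18*H)) = H*(-2 - 17*H))
65789 - r(305) = 65789 - 305*(-2 - 17*305) = 65789 - 305*(-2 - 5185) = 65789 - 305*(-5187) = 65789 - 1*(-1582035) = 65789 + 1582035 = 1647824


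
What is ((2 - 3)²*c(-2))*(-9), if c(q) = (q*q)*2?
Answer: -72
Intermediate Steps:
c(q) = 2*q² (c(q) = q²*2 = 2*q²)
((2 - 3)²*c(-2))*(-9) = ((2 - 3)²*(2*(-2)²))*(-9) = ((-1)²*(2*4))*(-9) = (1*8)*(-9) = 8*(-9) = -72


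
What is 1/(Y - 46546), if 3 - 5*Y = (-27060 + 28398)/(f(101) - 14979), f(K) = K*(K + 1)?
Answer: -7795/362820947 ≈ -2.1484e-5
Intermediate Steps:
f(K) = K*(1 + K)
Y = 5123/7795 (Y = 3/5 - (-27060 + 28398)/(5*(101*(1 + 101) - 14979)) = 3/5 - 1338/(5*(101*102 - 14979)) = 3/5 - 1338/(5*(10302 - 14979)) = 3/5 - 1338/(5*(-4677)) = 3/5 - 1338*(-1)/(5*4677) = 3/5 - 1/5*(-446/1559) = 3/5 + 446/7795 = 5123/7795 ≈ 0.65722)
1/(Y - 46546) = 1/(5123/7795 - 46546) = 1/(-362820947/7795) = -7795/362820947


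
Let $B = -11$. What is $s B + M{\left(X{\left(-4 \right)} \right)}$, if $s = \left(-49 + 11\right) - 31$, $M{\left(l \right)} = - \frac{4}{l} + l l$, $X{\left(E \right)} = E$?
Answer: $776$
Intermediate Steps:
$M{\left(l \right)} = l^{2} - \frac{4}{l}$ ($M{\left(l \right)} = - \frac{4}{l} + l^{2} = l^{2} - \frac{4}{l}$)
$s = -69$ ($s = -38 - 31 = -69$)
$s B + M{\left(X{\left(-4 \right)} \right)} = \left(-69\right) \left(-11\right) + \frac{-4 + \left(-4\right)^{3}}{-4} = 759 - \frac{-4 - 64}{4} = 759 - -17 = 759 + 17 = 776$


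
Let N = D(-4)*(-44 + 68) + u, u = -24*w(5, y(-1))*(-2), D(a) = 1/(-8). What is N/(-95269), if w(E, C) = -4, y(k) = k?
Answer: 195/95269 ≈ 0.0020468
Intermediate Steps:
D(a) = -⅛
u = -192 (u = -24*(-4)*(-2) = 96*(-2) = -192)
N = -195 (N = -(-44 + 68)/8 - 192 = -⅛*24 - 192 = -3 - 192 = -195)
N/(-95269) = -195/(-95269) = -195*(-1/95269) = 195/95269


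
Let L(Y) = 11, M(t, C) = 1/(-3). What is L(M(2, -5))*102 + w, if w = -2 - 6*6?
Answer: 1084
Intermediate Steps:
M(t, C) = -1/3
w = -38 (w = -2 - 36 = -38)
L(M(2, -5))*102 + w = 11*102 - 38 = 1122 - 38 = 1084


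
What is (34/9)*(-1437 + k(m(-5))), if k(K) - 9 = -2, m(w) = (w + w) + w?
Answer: -48620/9 ≈ -5402.2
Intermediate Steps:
m(w) = 3*w (m(w) = 2*w + w = 3*w)
k(K) = 7 (k(K) = 9 - 2 = 7)
(34/9)*(-1437 + k(m(-5))) = (34/9)*(-1437 + 7) = (34*(⅑))*(-1430) = (34/9)*(-1430) = -48620/9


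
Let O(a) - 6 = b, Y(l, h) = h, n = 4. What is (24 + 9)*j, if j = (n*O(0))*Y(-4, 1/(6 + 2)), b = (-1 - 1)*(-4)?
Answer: 231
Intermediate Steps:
b = 8 (b = -2*(-4) = 8)
O(a) = 14 (O(a) = 6 + 8 = 14)
j = 7 (j = (4*14)/(6 + 2) = 56/8 = 56*(⅛) = 7)
(24 + 9)*j = (24 + 9)*7 = 33*7 = 231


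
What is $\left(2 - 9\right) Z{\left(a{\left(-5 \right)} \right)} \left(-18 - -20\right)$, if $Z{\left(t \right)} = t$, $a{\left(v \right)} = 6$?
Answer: $-84$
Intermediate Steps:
$\left(2 - 9\right) Z{\left(a{\left(-5 \right)} \right)} \left(-18 - -20\right) = \left(2 - 9\right) 6 \left(-18 - -20\right) = \left(2 - 9\right) 6 \left(-18 + 20\right) = \left(-7\right) 6 \cdot 2 = \left(-42\right) 2 = -84$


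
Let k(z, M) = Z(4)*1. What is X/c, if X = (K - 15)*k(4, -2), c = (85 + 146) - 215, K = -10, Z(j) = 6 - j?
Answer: -25/8 ≈ -3.1250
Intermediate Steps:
k(z, M) = 2 (k(z, M) = (6 - 1*4)*1 = (6 - 4)*1 = 2*1 = 2)
c = 16 (c = 231 - 215 = 16)
X = -50 (X = (-10 - 15)*2 = -25*2 = -50)
X/c = -50/16 = -50*1/16 = -25/8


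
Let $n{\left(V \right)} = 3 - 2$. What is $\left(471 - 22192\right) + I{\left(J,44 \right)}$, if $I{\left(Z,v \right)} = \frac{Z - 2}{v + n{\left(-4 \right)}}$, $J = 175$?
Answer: $- \frac{977272}{45} \approx -21717.0$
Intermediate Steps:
$n{\left(V \right)} = 1$ ($n{\left(V \right)} = 3 - 2 = 1$)
$I{\left(Z,v \right)} = \frac{-2 + Z}{1 + v}$ ($I{\left(Z,v \right)} = \frac{Z - 2}{v + 1} = \frac{-2 + Z}{1 + v}$)
$\left(471 - 22192\right) + I{\left(J,44 \right)} = \left(471 - 22192\right) + \frac{-2 + 175}{1 + 44} = -21721 + \frac{1}{45} \cdot 173 = -21721 + \frac{173}{45} = - \frac{977272}{45}$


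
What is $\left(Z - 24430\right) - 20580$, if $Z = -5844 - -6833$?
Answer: $-44021$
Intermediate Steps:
$Z = 989$ ($Z = -5844 + 6833 = 989$)
$\left(Z - 24430\right) - 20580 = \left(989 - 24430\right) - 20580 = -23441 - 20580 = -44021$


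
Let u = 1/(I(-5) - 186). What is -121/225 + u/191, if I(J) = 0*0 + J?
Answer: -4414426/8208225 ≈ -0.53781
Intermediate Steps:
I(J) = J (I(J) = 0 + J = J)
u = -1/191 (u = 1/(-5 - 186) = 1/(-191) = -1/191 ≈ -0.0052356)
-121/225 + u/191 = -121/225 - 1/191/191 = -121*1/225 - 1/191*1/191 = -121/225 - 1/36481 = -4414426/8208225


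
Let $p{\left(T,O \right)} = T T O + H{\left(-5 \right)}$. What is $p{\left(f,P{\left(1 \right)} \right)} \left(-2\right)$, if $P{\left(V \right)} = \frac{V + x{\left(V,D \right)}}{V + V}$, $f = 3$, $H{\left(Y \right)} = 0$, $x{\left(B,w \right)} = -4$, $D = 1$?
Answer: $27$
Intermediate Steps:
$P{\left(V \right)} = \frac{-4 + V}{2 V}$ ($P{\left(V \right)} = \frac{V - 4}{V + V} = \frac{-4 + V}{2 V}$)
$p{\left(T,O \right)} = O T^{2}$ ($p{\left(T,O \right)} = T T O + 0 = T^{2} O + 0 = O T^{2} + 0 = O T^{2}$)
$p{\left(f,P{\left(1 \right)} \right)} \left(-2\right) = \frac{-4 + 1}{2 \cdot 1} \cdot 3^{2} \left(-2\right) = \frac{1}{2} \cdot 1 \left(-3\right) 9 \left(-2\right) = \left(- \frac{3}{2}\right) 9 \left(-2\right) = \left(- \frac{27}{2}\right) \left(-2\right) = 27$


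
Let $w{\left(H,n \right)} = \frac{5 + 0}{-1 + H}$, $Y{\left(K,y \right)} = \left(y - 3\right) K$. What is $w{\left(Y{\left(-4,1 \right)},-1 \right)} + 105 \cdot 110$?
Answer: $\frac{80855}{7} \approx 11551.0$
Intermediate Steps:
$Y{\left(K,y \right)} = K \left(-3 + y\right)$ ($Y{\left(K,y \right)} = \left(-3 + y\right) K = K \left(-3 + y\right)$)
$w{\left(H,n \right)} = \frac{5}{-1 + H}$
$w{\left(Y{\left(-4,1 \right)},-1 \right)} + 105 \cdot 110 = \frac{5}{-1 - 4 \left(-3 + 1\right)} + 105 \cdot 110 = \frac{5}{-1 - -8} + 11550 = \frac{5}{-1 + 8} + 11550 = \frac{5}{7} + 11550 = \frac{80855}{7}$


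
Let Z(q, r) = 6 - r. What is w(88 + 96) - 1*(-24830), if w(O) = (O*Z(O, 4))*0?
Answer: 24830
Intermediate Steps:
w(O) = 0 (w(O) = (O*(6 - 1*4))*0 = (O*(6 - 4))*0 = (O*2)*0 = (2*O)*0 = 0)
w(88 + 96) - 1*(-24830) = 0 - 1*(-24830) = 0 + 24830 = 24830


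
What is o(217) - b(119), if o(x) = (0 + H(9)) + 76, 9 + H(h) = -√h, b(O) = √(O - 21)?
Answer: 64 - 7*√2 ≈ 54.101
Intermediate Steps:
b(O) = √(-21 + O)
H(h) = -9 - √h
o(x) = 64 (o(x) = (0 + (-9 - √9)) + 76 = (0 + (-9 - 1*3)) + 76 = (0 + (-9 - 3)) + 76 = (0 - 12) + 76 = -12 + 76 = 64)
o(217) - b(119) = 64 - √(-21 + 119) = 64 - √98 = 64 - 7*√2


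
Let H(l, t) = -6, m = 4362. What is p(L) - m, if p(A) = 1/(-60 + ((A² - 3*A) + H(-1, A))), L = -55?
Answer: -13626887/3124 ≈ -4362.0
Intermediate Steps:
p(A) = 1/(-66 + A² - 3*A) (p(A) = 1/(-60 + ((A² - 3*A) - 6)) = 1/(-60 + (-6 + A² - 3*A)) = 1/(-66 + A² - 3*A))
p(L) - m = 1/(-66 + (-55)² - 3*(-55)) - 1*4362 = 1/(-66 + 3025 + 165) - 4362 = 1/3124 - 4362 = -13626887/3124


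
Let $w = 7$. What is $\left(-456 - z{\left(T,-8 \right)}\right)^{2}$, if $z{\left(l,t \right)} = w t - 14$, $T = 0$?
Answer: $148996$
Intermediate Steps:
$z{\left(l,t \right)} = -14 + 7 t$ ($z{\left(l,t \right)} = 7 t - 14 = -14 + 7 t$)
$\left(-456 - z{\left(T,-8 \right)}\right)^{2} = \left(-456 - \left(-14 + 7 \left(-8\right)\right)\right)^{2} = \left(-456 - \left(-14 - 56\right)\right)^{2} = \left(-456 - -70\right)^{2} = \left(-456 + 70\right)^{2} = \left(-386\right)^{2} = 148996$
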